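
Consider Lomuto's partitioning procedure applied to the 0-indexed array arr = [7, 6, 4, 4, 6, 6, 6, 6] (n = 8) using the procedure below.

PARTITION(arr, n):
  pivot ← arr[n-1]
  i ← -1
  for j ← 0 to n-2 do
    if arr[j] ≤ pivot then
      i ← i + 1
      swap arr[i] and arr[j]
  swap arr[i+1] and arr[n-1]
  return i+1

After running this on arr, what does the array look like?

[6, 4, 4, 6, 6, 6, 6, 7]

pivot=6, i=-1
j=0: 7>6, skip
j=1: 6≤6, i=0, swap(0,1) ⇒ [6, 7, 4, 4, 6, 6, 6, 6]
j=2: 4≤6, i=1, swap(1,2) ⇒ [6, 4, 7, 4, 6, 6, 6, 6]
j=3: 4≤6, i=2, swap(2,3) ⇒ [6, 4, 4, 7, 6, 6, 6, 6]
j=4: 6≤6, i=3, swap(3,4) ⇒ [6, 4, 4, 6, 7, 6, 6, 6]
j=5: 6≤6, i=4, swap(4,5) ⇒ [6, 4, 4, 6, 6, 7, 6, 6]
j=6: 6≤6, i=5, swap(5,6) ⇒ [6, 4, 4, 6, 6, 6, 7, 6]
swap(6,7) ⇒ [6, 4, 4, 6, 6, 6, 6, 7]; return 6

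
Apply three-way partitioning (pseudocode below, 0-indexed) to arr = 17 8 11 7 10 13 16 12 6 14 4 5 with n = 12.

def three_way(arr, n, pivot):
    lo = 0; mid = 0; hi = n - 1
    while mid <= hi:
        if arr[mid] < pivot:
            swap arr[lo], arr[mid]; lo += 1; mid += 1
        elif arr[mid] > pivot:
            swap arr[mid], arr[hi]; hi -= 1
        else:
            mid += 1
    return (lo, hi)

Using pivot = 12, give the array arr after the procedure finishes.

pivot = 12; lo=0, mid=0, hi=11
arr[mid]=17>12: swap arr[0],arr[11]; hi=10 → 5 8 11 7 10 13 16 12 6 14 4 17
arr[mid]=5<12: swap arr[0],arr[0]; lo=1,mid=1 → 5 8 11 7 10 13 16 12 6 14 4 17
arr[mid]=8<12: swap arr[1],arr[1]; lo=2,mid=2 → 5 8 11 7 10 13 16 12 6 14 4 17
arr[mid]=11<12: swap arr[2],arr[2]; lo=3,mid=3 → 5 8 11 7 10 13 16 12 6 14 4 17
arr[mid]=7<12: swap arr[3],arr[3]; lo=4,mid=4 → 5 8 11 7 10 13 16 12 6 14 4 17
arr[mid]=10<12: swap arr[4],arr[4]; lo=5,mid=5 → 5 8 11 7 10 13 16 12 6 14 4 17
arr[mid]=13>12: swap arr[5],arr[10]; hi=9 → 5 8 11 7 10 4 16 12 6 14 13 17
arr[mid]=4<12: swap arr[5],arr[5]; lo=6,mid=6 → 5 8 11 7 10 4 16 12 6 14 13 17
arr[mid]=16>12: swap arr[6],arr[9]; hi=8 → 5 8 11 7 10 4 14 12 6 16 13 17
arr[mid]=14>12: swap arr[6],arr[8]; hi=7 → 5 8 11 7 10 4 6 12 14 16 13 17
arr[mid]=6<12: swap arr[6],arr[6]; lo=7,mid=7 → 5 8 11 7 10 4 6 12 14 16 13 17
arr[mid]=12=12: mid=8
end: lo=7, hi=7; arr = 5 8 11 7 10 4 6 12 14 16 13 17

5 8 11 7 10 4 6 12 14 16 13 17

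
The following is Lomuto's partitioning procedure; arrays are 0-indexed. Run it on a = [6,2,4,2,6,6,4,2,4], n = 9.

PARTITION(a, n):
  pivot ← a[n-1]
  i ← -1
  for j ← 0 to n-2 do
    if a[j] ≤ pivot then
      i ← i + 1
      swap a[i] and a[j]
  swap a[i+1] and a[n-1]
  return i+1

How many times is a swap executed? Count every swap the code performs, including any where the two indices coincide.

pivot = a[8] = 4; i = -1
j=0: a[0]=6 > 4 → no swap
j=1: a[1]=2 ≤ 4 → i=0, swap a[0],a[1] → [2,6,4,2,6,6,4,2,4]
j=2: a[2]=4 ≤ 4 → i=1, swap a[1],a[2] → [2,4,6,2,6,6,4,2,4]
j=3: a[3]=2 ≤ 4 → i=2, swap a[2],a[3] → [2,4,2,6,6,6,4,2,4]
j=4: a[4]=6 > 4 → no swap
j=5: a[5]=6 > 4 → no swap
j=6: a[6]=4 ≤ 4 → i=3, swap a[3],a[6] → [2,4,2,4,6,6,6,2,4]
j=7: a[7]=2 ≤ 4 → i=4, swap a[4],a[7] → [2,4,2,4,2,6,6,6,4]
final swap a[5],a[8] → [2,4,2,4,2,4,6,6,6]; return 5

6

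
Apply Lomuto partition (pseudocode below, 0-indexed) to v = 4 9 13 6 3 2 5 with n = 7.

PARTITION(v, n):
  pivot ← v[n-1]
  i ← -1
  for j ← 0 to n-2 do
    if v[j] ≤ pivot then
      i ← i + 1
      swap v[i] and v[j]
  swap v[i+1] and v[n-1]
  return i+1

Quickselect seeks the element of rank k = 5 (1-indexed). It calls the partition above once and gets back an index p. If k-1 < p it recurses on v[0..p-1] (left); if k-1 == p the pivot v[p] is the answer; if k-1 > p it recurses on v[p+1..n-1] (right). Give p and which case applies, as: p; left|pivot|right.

3; right

pivot=5, i=-1
j=0: 4≤5, i=0, swap(0,0) ⇒ 4 9 13 6 3 2 5
j=1: 9>5, skip
j=2: 13>5, skip
j=3: 6>5, skip
j=4: 3≤5, i=1, swap(1,4) ⇒ 4 3 13 6 9 2 5
j=5: 2≤5, i=2, swap(2,5) ⇒ 4 3 2 6 9 13 5
swap(3,6) ⇒ 4 3 2 5 9 13 6; return 3
p = 3; k-1 = 4 > 3 ⇒ right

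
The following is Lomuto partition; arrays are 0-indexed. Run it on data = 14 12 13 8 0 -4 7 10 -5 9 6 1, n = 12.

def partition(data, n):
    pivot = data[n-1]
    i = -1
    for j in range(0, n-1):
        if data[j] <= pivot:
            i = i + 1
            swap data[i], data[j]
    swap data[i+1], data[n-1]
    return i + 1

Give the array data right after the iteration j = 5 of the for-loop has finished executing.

pivot = data[11] = 1; i = -1
j=0: data[0]=14 > 1 → no swap
j=1: data[1]=12 > 1 → no swap
j=2: data[2]=13 > 1 → no swap
j=3: data[3]=8 > 1 → no swap
j=4: data[4]=0 ≤ 1 → i=0, swap data[0],data[4] → 0 12 13 8 14 -4 7 10 -5 9 6 1
j=5: data[5]=-4 ≤ 1 → i=1, swap data[1],data[5] → 0 -4 13 8 14 12 7 10 -5 9 6 1
(after j=5) data = 0 -4 13 8 14 12 7 10 -5 9 6 1

0 -4 13 8 14 12 7 10 -5 9 6 1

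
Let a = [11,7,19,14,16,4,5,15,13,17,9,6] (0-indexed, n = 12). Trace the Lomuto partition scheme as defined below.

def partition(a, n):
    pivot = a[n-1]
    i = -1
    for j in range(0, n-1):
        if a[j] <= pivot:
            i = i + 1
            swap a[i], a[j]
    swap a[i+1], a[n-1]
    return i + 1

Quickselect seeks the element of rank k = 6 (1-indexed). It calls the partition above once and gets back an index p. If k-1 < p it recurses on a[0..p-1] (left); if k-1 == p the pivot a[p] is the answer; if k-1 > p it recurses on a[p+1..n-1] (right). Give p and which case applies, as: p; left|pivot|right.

2; right

pivot=6, i=-1
j=0: 11>6, skip
j=1: 7>6, skip
j=2: 19>6, skip
j=3: 14>6, skip
j=4: 16>6, skip
j=5: 4≤6, i=0, swap(0,5) ⇒ [4,7,19,14,16,11,5,15,13,17,9,6]
j=6: 5≤6, i=1, swap(1,6) ⇒ [4,5,19,14,16,11,7,15,13,17,9,6]
j=7: 15>6, skip
j=8: 13>6, skip
j=9: 17>6, skip
j=10: 9>6, skip
swap(2,11) ⇒ [4,5,6,14,16,11,7,15,13,17,9,19]; return 2
p = 2; k-1 = 5 > 2 ⇒ right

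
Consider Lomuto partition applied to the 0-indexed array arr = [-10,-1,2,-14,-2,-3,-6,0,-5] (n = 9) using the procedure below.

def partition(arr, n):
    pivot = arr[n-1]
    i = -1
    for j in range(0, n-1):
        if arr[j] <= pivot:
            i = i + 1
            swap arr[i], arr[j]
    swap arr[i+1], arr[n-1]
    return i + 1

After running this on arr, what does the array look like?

[-10,-14,-6,-5,-2,-3,2,0,-1]

pivot=-5, i=-1
j=0: -10≤-5, i=0, swap(0,0) ⇒ [-10,-1,2,-14,-2,-3,-6,0,-5]
j=1: -1>-5, skip
j=2: 2>-5, skip
j=3: -14≤-5, i=1, swap(1,3) ⇒ [-10,-14,2,-1,-2,-3,-6,0,-5]
j=4: -2>-5, skip
j=5: -3>-5, skip
j=6: -6≤-5, i=2, swap(2,6) ⇒ [-10,-14,-6,-1,-2,-3,2,0,-5]
j=7: 0>-5, skip
swap(3,8) ⇒ [-10,-14,-6,-5,-2,-3,2,0,-1]; return 3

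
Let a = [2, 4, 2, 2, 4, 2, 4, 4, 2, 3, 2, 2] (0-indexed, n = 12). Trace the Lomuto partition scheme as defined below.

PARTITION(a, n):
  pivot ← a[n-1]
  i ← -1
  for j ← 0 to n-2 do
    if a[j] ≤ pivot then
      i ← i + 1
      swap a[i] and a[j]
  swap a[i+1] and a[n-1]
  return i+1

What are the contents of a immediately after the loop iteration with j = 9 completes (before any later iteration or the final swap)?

pivot = a[11] = 2; i = -1
j=0: a[0]=2 ≤ 2 → i=0, swap a[0],a[0] (no change) → [2, 4, 2, 2, 4, 2, 4, 4, 2, 3, 2, 2]
j=1: a[1]=4 > 2 → no swap
j=2: a[2]=2 ≤ 2 → i=1, swap a[1],a[2] → [2, 2, 4, 2, 4, 2, 4, 4, 2, 3, 2, 2]
j=3: a[3]=2 ≤ 2 → i=2, swap a[2],a[3] → [2, 2, 2, 4, 4, 2, 4, 4, 2, 3, 2, 2]
j=4: a[4]=4 > 2 → no swap
j=5: a[5]=2 ≤ 2 → i=3, swap a[3],a[5] → [2, 2, 2, 2, 4, 4, 4, 4, 2, 3, 2, 2]
j=6: a[6]=4 > 2 → no swap
j=7: a[7]=4 > 2 → no swap
j=8: a[8]=2 ≤ 2 → i=4, swap a[4],a[8] → [2, 2, 2, 2, 2, 4, 4, 4, 4, 3, 2, 2]
j=9: a[9]=3 > 2 → no swap
(after j=9) a = [2, 2, 2, 2, 2, 4, 4, 4, 4, 3, 2, 2]

[2, 2, 2, 2, 2, 4, 4, 4, 4, 3, 2, 2]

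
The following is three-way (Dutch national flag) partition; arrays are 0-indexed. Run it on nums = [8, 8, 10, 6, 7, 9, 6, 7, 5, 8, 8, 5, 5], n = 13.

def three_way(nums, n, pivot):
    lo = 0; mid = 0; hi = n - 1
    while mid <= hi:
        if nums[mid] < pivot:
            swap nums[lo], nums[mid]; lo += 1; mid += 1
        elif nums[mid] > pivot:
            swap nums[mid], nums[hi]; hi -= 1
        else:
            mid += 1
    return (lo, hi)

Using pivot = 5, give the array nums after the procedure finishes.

lo=0 mid=0 hi=12
8>5: swap(0,12), hi=11 ⇒ [5, 8, 10, 6, 7, 9, 6, 7, 5, 8, 8, 5, 8]
5=5: mid=1
8>5: swap(1,11), hi=10 ⇒ [5, 5, 10, 6, 7, 9, 6, 7, 5, 8, 8, 8, 8]
5=5: mid=2
10>5: swap(2,10), hi=9 ⇒ [5, 5, 8, 6, 7, 9, 6, 7, 5, 8, 10, 8, 8]
8>5: swap(2,9), hi=8 ⇒ [5, 5, 8, 6, 7, 9, 6, 7, 5, 8, 10, 8, 8]
8>5: swap(2,8), hi=7 ⇒ [5, 5, 5, 6, 7, 9, 6, 7, 8, 8, 10, 8, 8]
5=5: mid=3
6>5: swap(3,7), hi=6 ⇒ [5, 5, 5, 7, 7, 9, 6, 6, 8, 8, 10, 8, 8]
7>5: swap(3,6), hi=5 ⇒ [5, 5, 5, 6, 7, 9, 7, 6, 8, 8, 10, 8, 8]
6>5: swap(3,5), hi=4 ⇒ [5, 5, 5, 9, 7, 6, 7, 6, 8, 8, 10, 8, 8]
9>5: swap(3,4), hi=3 ⇒ [5, 5, 5, 7, 9, 6, 7, 6, 8, 8, 10, 8, 8]
7>5: swap(3,3), hi=2 ⇒ [5, 5, 5, 7, 9, 6, 7, 6, 8, 8, 10, 8, 8]
done. lo=0 hi=2; nums=[5, 5, 5, 7, 9, 6, 7, 6, 8, 8, 10, 8, 8]

[5, 5, 5, 7, 9, 6, 7, 6, 8, 8, 10, 8, 8]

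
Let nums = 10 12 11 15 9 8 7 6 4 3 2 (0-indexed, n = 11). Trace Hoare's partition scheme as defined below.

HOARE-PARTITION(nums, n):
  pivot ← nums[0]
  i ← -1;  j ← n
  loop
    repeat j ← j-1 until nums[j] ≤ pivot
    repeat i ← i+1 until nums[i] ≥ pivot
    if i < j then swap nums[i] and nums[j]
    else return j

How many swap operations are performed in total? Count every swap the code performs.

pivot = nums[0] = 10; i = -1, j = 11
j→10 (nums[10]=2≤10), i→0 (nums[0]=10≥10); i<j, swap → 2 12 11 15 9 8 7 6 4 3 10
j→9 (nums[9]=3≤10), i→1 (nums[1]=12≥10); i<j, swap → 2 3 11 15 9 8 7 6 4 12 10
j→8 (nums[8]=4≤10), i→2 (nums[2]=11≥10); i<j, swap → 2 3 4 15 9 8 7 6 11 12 10
j→7 (nums[7]=6≤10), i→3 (nums[3]=15≥10); i<j, swap → 2 3 4 6 9 8 7 15 11 12 10
j→6, i→7; i≥j, return j=6. nums = 2 3 4 6 9 8 7 15 11 12 10

4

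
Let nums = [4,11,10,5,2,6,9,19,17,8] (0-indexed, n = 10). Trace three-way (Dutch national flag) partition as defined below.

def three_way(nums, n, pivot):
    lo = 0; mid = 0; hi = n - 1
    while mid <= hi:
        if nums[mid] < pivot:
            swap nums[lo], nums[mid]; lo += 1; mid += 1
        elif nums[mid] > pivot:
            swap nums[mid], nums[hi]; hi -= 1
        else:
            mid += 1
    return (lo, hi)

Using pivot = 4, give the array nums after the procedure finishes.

pivot = 4; lo=0, mid=0, hi=9
nums[mid]=4=4: mid=1
nums[mid]=11>4: swap nums[1],nums[9]; hi=8 → [4,8,10,5,2,6,9,19,17,11]
nums[mid]=8>4: swap nums[1],nums[8]; hi=7 → [4,17,10,5,2,6,9,19,8,11]
nums[mid]=17>4: swap nums[1],nums[7]; hi=6 → [4,19,10,5,2,6,9,17,8,11]
nums[mid]=19>4: swap nums[1],nums[6]; hi=5 → [4,9,10,5,2,6,19,17,8,11]
nums[mid]=9>4: swap nums[1],nums[5]; hi=4 → [4,6,10,5,2,9,19,17,8,11]
nums[mid]=6>4: swap nums[1],nums[4]; hi=3 → [4,2,10,5,6,9,19,17,8,11]
nums[mid]=2<4: swap nums[0],nums[1]; lo=1,mid=2 → [2,4,10,5,6,9,19,17,8,11]
nums[mid]=10>4: swap nums[2],nums[3]; hi=2 → [2,4,5,10,6,9,19,17,8,11]
nums[mid]=5>4: swap nums[2],nums[2]; hi=1 → [2,4,5,10,6,9,19,17,8,11]
end: lo=1, hi=1; nums = [2,4,5,10,6,9,19,17,8,11]

[2,4,5,10,6,9,19,17,8,11]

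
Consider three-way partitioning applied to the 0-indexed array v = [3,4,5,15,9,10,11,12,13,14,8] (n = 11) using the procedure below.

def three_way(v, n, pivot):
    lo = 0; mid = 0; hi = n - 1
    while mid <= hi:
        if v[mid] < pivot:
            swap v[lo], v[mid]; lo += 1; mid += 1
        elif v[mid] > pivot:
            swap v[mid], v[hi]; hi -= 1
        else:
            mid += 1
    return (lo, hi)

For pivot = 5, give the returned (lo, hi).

lo=0 mid=0 hi=10
3<5: swap(0,0), lo=1 mid=1 ⇒ [3,4,5,15,9,10,11,12,13,14,8]
4<5: swap(1,1), lo=2 mid=2 ⇒ [3,4,5,15,9,10,11,12,13,14,8]
5=5: mid=3
15>5: swap(3,10), hi=9 ⇒ [3,4,5,8,9,10,11,12,13,14,15]
8>5: swap(3,9), hi=8 ⇒ [3,4,5,14,9,10,11,12,13,8,15]
14>5: swap(3,8), hi=7 ⇒ [3,4,5,13,9,10,11,12,14,8,15]
13>5: swap(3,7), hi=6 ⇒ [3,4,5,12,9,10,11,13,14,8,15]
12>5: swap(3,6), hi=5 ⇒ [3,4,5,11,9,10,12,13,14,8,15]
11>5: swap(3,5), hi=4 ⇒ [3,4,5,10,9,11,12,13,14,8,15]
10>5: swap(3,4), hi=3 ⇒ [3,4,5,9,10,11,12,13,14,8,15]
9>5: swap(3,3), hi=2 ⇒ [3,4,5,9,10,11,12,13,14,8,15]
done. lo=2 hi=2; v=[3,4,5,9,10,11,12,13,14,8,15]

(2, 2)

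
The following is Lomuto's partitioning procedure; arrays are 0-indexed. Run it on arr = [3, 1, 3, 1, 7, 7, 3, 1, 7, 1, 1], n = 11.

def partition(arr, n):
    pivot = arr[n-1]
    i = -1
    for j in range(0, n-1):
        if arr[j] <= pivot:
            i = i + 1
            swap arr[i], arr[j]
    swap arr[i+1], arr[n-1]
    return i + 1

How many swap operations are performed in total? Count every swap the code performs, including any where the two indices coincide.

5

pivot=1, i=-1
j=0: 3>1, skip
j=1: 1≤1, i=0, swap(0,1) ⇒ [1, 3, 3, 1, 7, 7, 3, 1, 7, 1, 1]
j=2: 3>1, skip
j=3: 1≤1, i=1, swap(1,3) ⇒ [1, 1, 3, 3, 7, 7, 3, 1, 7, 1, 1]
j=4: 7>1, skip
j=5: 7>1, skip
j=6: 3>1, skip
j=7: 1≤1, i=2, swap(2,7) ⇒ [1, 1, 1, 3, 7, 7, 3, 3, 7, 1, 1]
j=8: 7>1, skip
j=9: 1≤1, i=3, swap(3,9) ⇒ [1, 1, 1, 1, 7, 7, 3, 3, 7, 3, 1]
swap(4,10) ⇒ [1, 1, 1, 1, 1, 7, 3, 3, 7, 3, 7]; return 4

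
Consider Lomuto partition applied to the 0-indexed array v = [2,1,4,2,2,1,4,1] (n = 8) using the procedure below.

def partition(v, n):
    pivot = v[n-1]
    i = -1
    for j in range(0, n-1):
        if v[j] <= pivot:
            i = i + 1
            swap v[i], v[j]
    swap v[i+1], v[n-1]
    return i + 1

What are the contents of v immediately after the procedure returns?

[1,1,1,2,2,2,4,4]

pivot=1, i=-1
j=0: 2>1, skip
j=1: 1≤1, i=0, swap(0,1) ⇒ [1,2,4,2,2,1,4,1]
j=2: 4>1, skip
j=3: 2>1, skip
j=4: 2>1, skip
j=5: 1≤1, i=1, swap(1,5) ⇒ [1,1,4,2,2,2,4,1]
j=6: 4>1, skip
swap(2,7) ⇒ [1,1,1,2,2,2,4,4]; return 2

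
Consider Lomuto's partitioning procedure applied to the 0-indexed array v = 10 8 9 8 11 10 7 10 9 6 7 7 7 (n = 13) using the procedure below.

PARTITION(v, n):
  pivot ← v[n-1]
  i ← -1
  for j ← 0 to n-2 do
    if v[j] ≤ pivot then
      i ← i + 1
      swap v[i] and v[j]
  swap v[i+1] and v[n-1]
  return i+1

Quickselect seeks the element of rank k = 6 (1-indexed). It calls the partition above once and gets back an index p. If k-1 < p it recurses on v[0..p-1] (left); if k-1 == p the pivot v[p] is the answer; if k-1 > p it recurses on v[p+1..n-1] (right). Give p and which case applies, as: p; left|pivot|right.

4; right

pivot=7, i=-1
j=0: 10>7, skip
j=1: 8>7, skip
j=2: 9>7, skip
j=3: 8>7, skip
j=4: 11>7, skip
j=5: 10>7, skip
j=6: 7≤7, i=0, swap(0,6) ⇒ 7 8 9 8 11 10 10 10 9 6 7 7 7
j=7: 10>7, skip
j=8: 9>7, skip
j=9: 6≤7, i=1, swap(1,9) ⇒ 7 6 9 8 11 10 10 10 9 8 7 7 7
j=10: 7≤7, i=2, swap(2,10) ⇒ 7 6 7 8 11 10 10 10 9 8 9 7 7
j=11: 7≤7, i=3, swap(3,11) ⇒ 7 6 7 7 11 10 10 10 9 8 9 8 7
swap(4,12) ⇒ 7 6 7 7 7 10 10 10 9 8 9 8 11; return 4
p = 4; k-1 = 5 > 4 ⇒ right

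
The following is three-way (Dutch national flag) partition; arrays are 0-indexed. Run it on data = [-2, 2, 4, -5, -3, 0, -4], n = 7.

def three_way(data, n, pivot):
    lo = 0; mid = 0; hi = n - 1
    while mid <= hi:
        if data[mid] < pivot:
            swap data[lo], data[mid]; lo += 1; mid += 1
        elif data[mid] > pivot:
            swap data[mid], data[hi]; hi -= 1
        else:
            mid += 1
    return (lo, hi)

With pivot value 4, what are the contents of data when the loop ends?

[-2, 2, -5, -3, 0, -4, 4]

lo=0 mid=0 hi=6
-2<4: swap(0,0), lo=1 mid=1 ⇒ [-2, 2, 4, -5, -3, 0, -4]
2<4: swap(1,1), lo=2 mid=2 ⇒ [-2, 2, 4, -5, -3, 0, -4]
4=4: mid=3
-5<4: swap(2,3), lo=3 mid=4 ⇒ [-2, 2, -5, 4, -3, 0, -4]
-3<4: swap(3,4), lo=4 mid=5 ⇒ [-2, 2, -5, -3, 4, 0, -4]
0<4: swap(4,5), lo=5 mid=6 ⇒ [-2, 2, -5, -3, 0, 4, -4]
-4<4: swap(5,6), lo=6 mid=7 ⇒ [-2, 2, -5, -3, 0, -4, 4]
done. lo=6 hi=6; data=[-2, 2, -5, -3, 0, -4, 4]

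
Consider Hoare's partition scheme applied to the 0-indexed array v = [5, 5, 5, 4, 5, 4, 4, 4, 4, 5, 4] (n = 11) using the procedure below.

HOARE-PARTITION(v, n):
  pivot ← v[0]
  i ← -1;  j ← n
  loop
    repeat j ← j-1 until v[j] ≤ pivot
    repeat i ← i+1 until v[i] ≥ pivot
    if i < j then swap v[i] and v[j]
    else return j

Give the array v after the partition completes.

pivot=5
j stops at 10 (4), i stops at 0 (5); swap ⇒ [4, 5, 5, 4, 5, 4, 4, 4, 4, 5, 5]
j stops at 9 (5), i stops at 1 (5); swap ⇒ [4, 5, 5, 4, 5, 4, 4, 4, 4, 5, 5]
j stops at 8 (4), i stops at 2 (5); swap ⇒ [4, 5, 4, 4, 5, 4, 4, 4, 5, 5, 5]
j stops at 7 (4), i stops at 4 (5); swap ⇒ [4, 5, 4, 4, 4, 4, 4, 5, 5, 5, 5]
j stops at 6, i stops at 7; i≥j ⇒ return 6. v=[4, 5, 4, 4, 4, 4, 4, 5, 5, 5, 5]

[4, 5, 4, 4, 4, 4, 4, 5, 5, 5, 5]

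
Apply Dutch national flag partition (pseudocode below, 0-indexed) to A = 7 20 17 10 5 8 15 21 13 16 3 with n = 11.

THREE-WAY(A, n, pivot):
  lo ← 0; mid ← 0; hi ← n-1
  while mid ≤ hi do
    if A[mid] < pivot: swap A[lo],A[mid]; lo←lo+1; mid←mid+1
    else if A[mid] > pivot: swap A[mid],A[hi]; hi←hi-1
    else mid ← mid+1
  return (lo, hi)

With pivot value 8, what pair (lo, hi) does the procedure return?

(3, 3)

lo=0 mid=0 hi=10
7<8: swap(0,0), lo=1 mid=1 ⇒ 7 20 17 10 5 8 15 21 13 16 3
20>8: swap(1,10), hi=9 ⇒ 7 3 17 10 5 8 15 21 13 16 20
3<8: swap(1,1), lo=2 mid=2 ⇒ 7 3 17 10 5 8 15 21 13 16 20
17>8: swap(2,9), hi=8 ⇒ 7 3 16 10 5 8 15 21 13 17 20
16>8: swap(2,8), hi=7 ⇒ 7 3 13 10 5 8 15 21 16 17 20
13>8: swap(2,7), hi=6 ⇒ 7 3 21 10 5 8 15 13 16 17 20
21>8: swap(2,6), hi=5 ⇒ 7 3 15 10 5 8 21 13 16 17 20
15>8: swap(2,5), hi=4 ⇒ 7 3 8 10 5 15 21 13 16 17 20
8=8: mid=3
10>8: swap(3,4), hi=3 ⇒ 7 3 8 5 10 15 21 13 16 17 20
5<8: swap(2,3), lo=3 mid=4 ⇒ 7 3 5 8 10 15 21 13 16 17 20
done. lo=3 hi=3; A=7 3 5 8 10 15 21 13 16 17 20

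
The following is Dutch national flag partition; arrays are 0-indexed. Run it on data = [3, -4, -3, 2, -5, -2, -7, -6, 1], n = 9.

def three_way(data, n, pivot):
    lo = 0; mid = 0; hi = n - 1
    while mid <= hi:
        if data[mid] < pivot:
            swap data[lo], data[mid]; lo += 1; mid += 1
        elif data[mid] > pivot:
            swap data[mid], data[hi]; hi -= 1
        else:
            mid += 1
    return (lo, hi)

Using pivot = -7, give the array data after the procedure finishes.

[-7, -3, 2, -5, -2, -4, -6, 1, 3]

lo=0 mid=0 hi=8
3>-7: swap(0,8), hi=7 ⇒ [1, -4, -3, 2, -5, -2, -7, -6, 3]
1>-7: swap(0,7), hi=6 ⇒ [-6, -4, -3, 2, -5, -2, -7, 1, 3]
-6>-7: swap(0,6), hi=5 ⇒ [-7, -4, -3, 2, -5, -2, -6, 1, 3]
-7=-7: mid=1
-4>-7: swap(1,5), hi=4 ⇒ [-7, -2, -3, 2, -5, -4, -6, 1, 3]
-2>-7: swap(1,4), hi=3 ⇒ [-7, -5, -3, 2, -2, -4, -6, 1, 3]
-5>-7: swap(1,3), hi=2 ⇒ [-7, 2, -3, -5, -2, -4, -6, 1, 3]
2>-7: swap(1,2), hi=1 ⇒ [-7, -3, 2, -5, -2, -4, -6, 1, 3]
-3>-7: swap(1,1), hi=0 ⇒ [-7, -3, 2, -5, -2, -4, -6, 1, 3]
done. lo=0 hi=0; data=[-7, -3, 2, -5, -2, -4, -6, 1, 3]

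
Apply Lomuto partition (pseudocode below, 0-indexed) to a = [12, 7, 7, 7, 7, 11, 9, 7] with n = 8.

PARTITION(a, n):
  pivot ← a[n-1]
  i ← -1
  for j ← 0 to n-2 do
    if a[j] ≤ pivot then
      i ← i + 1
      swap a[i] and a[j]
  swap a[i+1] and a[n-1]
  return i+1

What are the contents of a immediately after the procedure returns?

pivot = a[7] = 7; i = -1
j=0: a[0]=12 > 7 → no swap
j=1: a[1]=7 ≤ 7 → i=0, swap a[0],a[1] → [7, 12, 7, 7, 7, 11, 9, 7]
j=2: a[2]=7 ≤ 7 → i=1, swap a[1],a[2] → [7, 7, 12, 7, 7, 11, 9, 7]
j=3: a[3]=7 ≤ 7 → i=2, swap a[2],a[3] → [7, 7, 7, 12, 7, 11, 9, 7]
j=4: a[4]=7 ≤ 7 → i=3, swap a[3],a[4] → [7, 7, 7, 7, 12, 11, 9, 7]
j=5: a[5]=11 > 7 → no swap
j=6: a[6]=9 > 7 → no swap
final swap a[4],a[7] → [7, 7, 7, 7, 7, 11, 9, 12]; return 4

[7, 7, 7, 7, 7, 11, 9, 12]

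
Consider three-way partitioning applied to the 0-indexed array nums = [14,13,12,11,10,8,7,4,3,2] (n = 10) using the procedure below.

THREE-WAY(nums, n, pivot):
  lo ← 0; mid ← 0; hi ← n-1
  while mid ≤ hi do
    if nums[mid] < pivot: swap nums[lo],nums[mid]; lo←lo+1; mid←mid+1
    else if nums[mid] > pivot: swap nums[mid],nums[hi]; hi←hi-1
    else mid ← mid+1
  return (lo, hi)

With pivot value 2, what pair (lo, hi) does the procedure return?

(0, 0)

lo=0 mid=0 hi=9
14>2: swap(0,9), hi=8 ⇒ [2,13,12,11,10,8,7,4,3,14]
2=2: mid=1
13>2: swap(1,8), hi=7 ⇒ [2,3,12,11,10,8,7,4,13,14]
3>2: swap(1,7), hi=6 ⇒ [2,4,12,11,10,8,7,3,13,14]
4>2: swap(1,6), hi=5 ⇒ [2,7,12,11,10,8,4,3,13,14]
7>2: swap(1,5), hi=4 ⇒ [2,8,12,11,10,7,4,3,13,14]
8>2: swap(1,4), hi=3 ⇒ [2,10,12,11,8,7,4,3,13,14]
10>2: swap(1,3), hi=2 ⇒ [2,11,12,10,8,7,4,3,13,14]
11>2: swap(1,2), hi=1 ⇒ [2,12,11,10,8,7,4,3,13,14]
12>2: swap(1,1), hi=0 ⇒ [2,12,11,10,8,7,4,3,13,14]
done. lo=0 hi=0; nums=[2,12,11,10,8,7,4,3,13,14]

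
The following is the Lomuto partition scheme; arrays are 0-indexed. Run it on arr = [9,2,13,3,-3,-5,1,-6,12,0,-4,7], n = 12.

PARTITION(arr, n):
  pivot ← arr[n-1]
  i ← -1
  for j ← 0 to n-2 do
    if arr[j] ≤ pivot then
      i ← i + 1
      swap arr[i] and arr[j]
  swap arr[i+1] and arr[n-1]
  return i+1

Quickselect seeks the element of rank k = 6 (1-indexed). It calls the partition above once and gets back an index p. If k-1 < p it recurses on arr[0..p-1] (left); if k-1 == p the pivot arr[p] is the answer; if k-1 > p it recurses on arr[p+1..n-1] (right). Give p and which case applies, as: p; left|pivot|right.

8; left

pivot = arr[11] = 7; i = -1
j=0: arr[0]=9 > 7 → no swap
j=1: arr[1]=2 ≤ 7 → i=0, swap arr[0],arr[1] → [2,9,13,3,-3,-5,1,-6,12,0,-4,7]
j=2: arr[2]=13 > 7 → no swap
j=3: arr[3]=3 ≤ 7 → i=1, swap arr[1],arr[3] → [2,3,13,9,-3,-5,1,-6,12,0,-4,7]
j=4: arr[4]=-3 ≤ 7 → i=2, swap arr[2],arr[4] → [2,3,-3,9,13,-5,1,-6,12,0,-4,7]
j=5: arr[5]=-5 ≤ 7 → i=3, swap arr[3],arr[5] → [2,3,-3,-5,13,9,1,-6,12,0,-4,7]
j=6: arr[6]=1 ≤ 7 → i=4, swap arr[4],arr[6] → [2,3,-3,-5,1,9,13,-6,12,0,-4,7]
j=7: arr[7]=-6 ≤ 7 → i=5, swap arr[5],arr[7] → [2,3,-3,-5,1,-6,13,9,12,0,-4,7]
j=8: arr[8]=12 > 7 → no swap
j=9: arr[9]=0 ≤ 7 → i=6, swap arr[6],arr[9] → [2,3,-3,-5,1,-6,0,9,12,13,-4,7]
j=10: arr[10]=-4 ≤ 7 → i=7, swap arr[7],arr[10] → [2,3,-3,-5,1,-6,0,-4,12,13,9,7]
final swap arr[8],arr[11] → [2,3,-3,-5,1,-6,0,-4,7,13,9,12]; return 8
p = 8; k-1 = 5 < 8 ⇒ left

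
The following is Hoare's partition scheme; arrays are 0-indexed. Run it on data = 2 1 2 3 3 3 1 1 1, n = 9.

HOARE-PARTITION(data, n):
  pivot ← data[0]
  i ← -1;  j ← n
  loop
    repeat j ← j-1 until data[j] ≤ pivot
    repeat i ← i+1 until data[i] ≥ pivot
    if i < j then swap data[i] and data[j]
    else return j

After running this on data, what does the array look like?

pivot = data[0] = 2; i = -1, j = 9
j→8 (data[8]=1≤2), i→0 (data[0]=2≥2); i<j, swap → 1 1 2 3 3 3 1 1 2
j→7 (data[7]=1≤2), i→2 (data[2]=2≥2); i<j, swap → 1 1 1 3 3 3 1 2 2
j→6 (data[6]=1≤2), i→3 (data[3]=3≥2); i<j, swap → 1 1 1 1 3 3 3 2 2
j→3, i→4; i≥j, return j=3. data = 1 1 1 1 3 3 3 2 2

1 1 1 1 3 3 3 2 2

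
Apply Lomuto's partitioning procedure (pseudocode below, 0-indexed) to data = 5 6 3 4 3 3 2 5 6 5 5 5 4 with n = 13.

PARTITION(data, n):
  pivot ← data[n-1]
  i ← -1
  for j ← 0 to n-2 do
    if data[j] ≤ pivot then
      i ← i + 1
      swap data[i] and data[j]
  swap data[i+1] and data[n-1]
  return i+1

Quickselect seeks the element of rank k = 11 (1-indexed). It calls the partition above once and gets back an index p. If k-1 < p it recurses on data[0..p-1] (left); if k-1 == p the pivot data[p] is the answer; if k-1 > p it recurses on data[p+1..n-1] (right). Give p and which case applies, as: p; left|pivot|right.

pivot = data[12] = 4; i = -1
j=0: data[0]=5 > 4 → no swap
j=1: data[1]=6 > 4 → no swap
j=2: data[2]=3 ≤ 4 → i=0, swap data[0],data[2] → 3 6 5 4 3 3 2 5 6 5 5 5 4
j=3: data[3]=4 ≤ 4 → i=1, swap data[1],data[3] → 3 4 5 6 3 3 2 5 6 5 5 5 4
j=4: data[4]=3 ≤ 4 → i=2, swap data[2],data[4] → 3 4 3 6 5 3 2 5 6 5 5 5 4
j=5: data[5]=3 ≤ 4 → i=3, swap data[3],data[5] → 3 4 3 3 5 6 2 5 6 5 5 5 4
j=6: data[6]=2 ≤ 4 → i=4, swap data[4],data[6] → 3 4 3 3 2 6 5 5 6 5 5 5 4
j=7: data[7]=5 > 4 → no swap
j=8: data[8]=6 > 4 → no swap
j=9: data[9]=5 > 4 → no swap
j=10: data[10]=5 > 4 → no swap
j=11: data[11]=5 > 4 → no swap
final swap data[5],data[12] → 3 4 3 3 2 4 5 5 6 5 5 5 6; return 5
p = 5; k-1 = 10 > 5 ⇒ right

5; right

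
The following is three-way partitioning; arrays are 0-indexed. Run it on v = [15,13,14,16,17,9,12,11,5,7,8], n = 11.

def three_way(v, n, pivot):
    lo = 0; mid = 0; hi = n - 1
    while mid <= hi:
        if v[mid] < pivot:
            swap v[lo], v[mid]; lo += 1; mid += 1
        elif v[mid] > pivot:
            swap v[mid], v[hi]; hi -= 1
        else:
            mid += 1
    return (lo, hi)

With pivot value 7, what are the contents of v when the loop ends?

pivot = 7; lo=0, mid=0, hi=10
v[mid]=15>7: swap v[0],v[10]; hi=9 → [8,13,14,16,17,9,12,11,5,7,15]
v[mid]=8>7: swap v[0],v[9]; hi=8 → [7,13,14,16,17,9,12,11,5,8,15]
v[mid]=7=7: mid=1
v[mid]=13>7: swap v[1],v[8]; hi=7 → [7,5,14,16,17,9,12,11,13,8,15]
v[mid]=5<7: swap v[0],v[1]; lo=1,mid=2 → [5,7,14,16,17,9,12,11,13,8,15]
v[mid]=14>7: swap v[2],v[7]; hi=6 → [5,7,11,16,17,9,12,14,13,8,15]
v[mid]=11>7: swap v[2],v[6]; hi=5 → [5,7,12,16,17,9,11,14,13,8,15]
v[mid]=12>7: swap v[2],v[5]; hi=4 → [5,7,9,16,17,12,11,14,13,8,15]
v[mid]=9>7: swap v[2],v[4]; hi=3 → [5,7,17,16,9,12,11,14,13,8,15]
v[mid]=17>7: swap v[2],v[3]; hi=2 → [5,7,16,17,9,12,11,14,13,8,15]
v[mid]=16>7: swap v[2],v[2]; hi=1 → [5,7,16,17,9,12,11,14,13,8,15]
end: lo=1, hi=1; v = [5,7,16,17,9,12,11,14,13,8,15]

[5,7,16,17,9,12,11,14,13,8,15]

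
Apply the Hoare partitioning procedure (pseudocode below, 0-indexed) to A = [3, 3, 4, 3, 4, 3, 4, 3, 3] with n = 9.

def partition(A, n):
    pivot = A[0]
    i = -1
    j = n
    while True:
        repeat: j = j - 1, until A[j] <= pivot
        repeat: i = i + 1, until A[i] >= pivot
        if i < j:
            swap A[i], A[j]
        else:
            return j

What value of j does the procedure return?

3

pivot = A[0] = 3; i = -1, j = 9
j→8 (A[8]=3≤3), i→0 (A[0]=3≥3); i<j, swap → [3, 3, 4, 3, 4, 3, 4, 3, 3]
j→7 (A[7]=3≤3), i→1 (A[1]=3≥3); i<j, swap → [3, 3, 4, 3, 4, 3, 4, 3, 3]
j→5 (A[5]=3≤3), i→2 (A[2]=4≥3); i<j, swap → [3, 3, 3, 3, 4, 4, 4, 3, 3]
j→3, i→3; i≥j, return j=3. A = [3, 3, 3, 3, 4, 4, 4, 3, 3]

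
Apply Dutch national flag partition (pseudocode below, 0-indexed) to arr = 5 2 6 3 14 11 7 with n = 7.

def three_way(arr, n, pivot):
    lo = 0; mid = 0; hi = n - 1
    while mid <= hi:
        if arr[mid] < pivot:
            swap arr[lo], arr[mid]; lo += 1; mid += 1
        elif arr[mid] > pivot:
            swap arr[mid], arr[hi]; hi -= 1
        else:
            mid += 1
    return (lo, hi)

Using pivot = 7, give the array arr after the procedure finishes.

lo=0 mid=0 hi=6
5<7: swap(0,0), lo=1 mid=1 ⇒ 5 2 6 3 14 11 7
2<7: swap(1,1), lo=2 mid=2 ⇒ 5 2 6 3 14 11 7
6<7: swap(2,2), lo=3 mid=3 ⇒ 5 2 6 3 14 11 7
3<7: swap(3,3), lo=4 mid=4 ⇒ 5 2 6 3 14 11 7
14>7: swap(4,6), hi=5 ⇒ 5 2 6 3 7 11 14
7=7: mid=5
11>7: swap(5,5), hi=4 ⇒ 5 2 6 3 7 11 14
done. lo=4 hi=4; arr=5 2 6 3 7 11 14

5 2 6 3 7 11 14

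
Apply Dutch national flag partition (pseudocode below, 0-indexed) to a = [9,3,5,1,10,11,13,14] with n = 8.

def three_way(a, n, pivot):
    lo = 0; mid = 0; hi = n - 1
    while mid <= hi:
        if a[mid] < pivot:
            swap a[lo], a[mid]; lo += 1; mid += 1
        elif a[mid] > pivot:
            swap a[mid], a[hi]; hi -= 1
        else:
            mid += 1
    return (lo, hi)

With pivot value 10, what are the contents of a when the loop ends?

[9,3,5,1,10,13,14,11]

pivot = 10; lo=0, mid=0, hi=7
a[mid]=9<10: swap a[0],a[0]; lo=1,mid=1 → [9,3,5,1,10,11,13,14]
a[mid]=3<10: swap a[1],a[1]; lo=2,mid=2 → [9,3,5,1,10,11,13,14]
a[mid]=5<10: swap a[2],a[2]; lo=3,mid=3 → [9,3,5,1,10,11,13,14]
a[mid]=1<10: swap a[3],a[3]; lo=4,mid=4 → [9,3,5,1,10,11,13,14]
a[mid]=10=10: mid=5
a[mid]=11>10: swap a[5],a[7]; hi=6 → [9,3,5,1,10,14,13,11]
a[mid]=14>10: swap a[5],a[6]; hi=5 → [9,3,5,1,10,13,14,11]
a[mid]=13>10: swap a[5],a[5]; hi=4 → [9,3,5,1,10,13,14,11]
end: lo=4, hi=4; a = [9,3,5,1,10,13,14,11]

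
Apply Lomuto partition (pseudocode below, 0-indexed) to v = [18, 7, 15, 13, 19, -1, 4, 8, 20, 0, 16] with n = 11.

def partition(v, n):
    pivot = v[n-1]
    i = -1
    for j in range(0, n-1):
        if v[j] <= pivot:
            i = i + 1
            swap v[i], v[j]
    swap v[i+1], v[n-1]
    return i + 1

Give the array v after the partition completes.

pivot = v[10] = 16; i = -1
j=0: v[0]=18 > 16 → no swap
j=1: v[1]=7 ≤ 16 → i=0, swap v[0],v[1] → [7, 18, 15, 13, 19, -1, 4, 8, 20, 0, 16]
j=2: v[2]=15 ≤ 16 → i=1, swap v[1],v[2] → [7, 15, 18, 13, 19, -1, 4, 8, 20, 0, 16]
j=3: v[3]=13 ≤ 16 → i=2, swap v[2],v[3] → [7, 15, 13, 18, 19, -1, 4, 8, 20, 0, 16]
j=4: v[4]=19 > 16 → no swap
j=5: v[5]=-1 ≤ 16 → i=3, swap v[3],v[5] → [7, 15, 13, -1, 19, 18, 4, 8, 20, 0, 16]
j=6: v[6]=4 ≤ 16 → i=4, swap v[4],v[6] → [7, 15, 13, -1, 4, 18, 19, 8, 20, 0, 16]
j=7: v[7]=8 ≤ 16 → i=5, swap v[5],v[7] → [7, 15, 13, -1, 4, 8, 19, 18, 20, 0, 16]
j=8: v[8]=20 > 16 → no swap
j=9: v[9]=0 ≤ 16 → i=6, swap v[6],v[9] → [7, 15, 13, -1, 4, 8, 0, 18, 20, 19, 16]
final swap v[7],v[10] → [7, 15, 13, -1, 4, 8, 0, 16, 20, 19, 18]; return 7

[7, 15, 13, -1, 4, 8, 0, 16, 20, 19, 18]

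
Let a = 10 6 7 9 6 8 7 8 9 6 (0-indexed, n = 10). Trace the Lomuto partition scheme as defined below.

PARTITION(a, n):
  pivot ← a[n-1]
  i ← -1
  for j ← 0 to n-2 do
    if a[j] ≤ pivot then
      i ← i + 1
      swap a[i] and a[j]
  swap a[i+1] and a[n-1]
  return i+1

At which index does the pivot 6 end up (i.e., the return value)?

pivot = a[9] = 6; i = -1
j=0: a[0]=10 > 6 → no swap
j=1: a[1]=6 ≤ 6 → i=0, swap a[0],a[1] → 6 10 7 9 6 8 7 8 9 6
j=2: a[2]=7 > 6 → no swap
j=3: a[3]=9 > 6 → no swap
j=4: a[4]=6 ≤ 6 → i=1, swap a[1],a[4] → 6 6 7 9 10 8 7 8 9 6
j=5: a[5]=8 > 6 → no swap
j=6: a[6]=7 > 6 → no swap
j=7: a[7]=8 > 6 → no swap
j=8: a[8]=9 > 6 → no swap
final swap a[2],a[9] → 6 6 6 9 10 8 7 8 9 7; return 2

2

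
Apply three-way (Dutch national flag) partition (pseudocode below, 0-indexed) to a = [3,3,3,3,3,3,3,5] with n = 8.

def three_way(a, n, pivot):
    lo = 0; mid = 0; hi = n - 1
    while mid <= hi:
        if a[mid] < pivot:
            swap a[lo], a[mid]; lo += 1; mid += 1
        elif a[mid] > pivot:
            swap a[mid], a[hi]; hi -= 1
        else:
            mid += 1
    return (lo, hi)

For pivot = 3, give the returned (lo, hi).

pivot = 3; lo=0, mid=0, hi=7
a[mid]=3=3: mid=1
a[mid]=3=3: mid=2
a[mid]=3=3: mid=3
a[mid]=3=3: mid=4
a[mid]=3=3: mid=5
a[mid]=3=3: mid=6
a[mid]=3=3: mid=7
a[mid]=5>3: swap a[7],a[7]; hi=6 → [3,3,3,3,3,3,3,5]
end: lo=0, hi=6; a = [3,3,3,3,3,3,3,5]

(0, 6)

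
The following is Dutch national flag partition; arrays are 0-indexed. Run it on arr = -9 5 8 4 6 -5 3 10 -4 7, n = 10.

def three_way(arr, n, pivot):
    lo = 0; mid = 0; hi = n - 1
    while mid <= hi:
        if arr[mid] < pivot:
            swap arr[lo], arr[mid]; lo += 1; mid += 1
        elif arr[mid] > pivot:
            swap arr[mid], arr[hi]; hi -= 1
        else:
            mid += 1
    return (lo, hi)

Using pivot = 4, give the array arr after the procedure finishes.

pivot = 4; lo=0, mid=0, hi=9
arr[mid]=-9<4: swap arr[0],arr[0]; lo=1,mid=1 → -9 5 8 4 6 -5 3 10 -4 7
arr[mid]=5>4: swap arr[1],arr[9]; hi=8 → -9 7 8 4 6 -5 3 10 -4 5
arr[mid]=7>4: swap arr[1],arr[8]; hi=7 → -9 -4 8 4 6 -5 3 10 7 5
arr[mid]=-4<4: swap arr[1],arr[1]; lo=2,mid=2 → -9 -4 8 4 6 -5 3 10 7 5
arr[mid]=8>4: swap arr[2],arr[7]; hi=6 → -9 -4 10 4 6 -5 3 8 7 5
arr[mid]=10>4: swap arr[2],arr[6]; hi=5 → -9 -4 3 4 6 -5 10 8 7 5
arr[mid]=3<4: swap arr[2],arr[2]; lo=3,mid=3 → -9 -4 3 4 6 -5 10 8 7 5
arr[mid]=4=4: mid=4
arr[mid]=6>4: swap arr[4],arr[5]; hi=4 → -9 -4 3 4 -5 6 10 8 7 5
arr[mid]=-5<4: swap arr[3],arr[4]; lo=4,mid=5 → -9 -4 3 -5 4 6 10 8 7 5
end: lo=4, hi=4; arr = -9 -4 3 -5 4 6 10 8 7 5

-9 -4 3 -5 4 6 10 8 7 5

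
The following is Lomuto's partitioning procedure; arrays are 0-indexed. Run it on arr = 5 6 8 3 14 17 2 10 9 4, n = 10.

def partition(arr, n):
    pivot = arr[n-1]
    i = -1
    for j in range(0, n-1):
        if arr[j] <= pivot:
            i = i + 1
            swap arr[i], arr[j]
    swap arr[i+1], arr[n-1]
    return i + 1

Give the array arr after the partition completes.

3 2 4 5 14 17 6 10 9 8

pivot=4, i=-1
j=0: 5>4, skip
j=1: 6>4, skip
j=2: 8>4, skip
j=3: 3≤4, i=0, swap(0,3) ⇒ 3 6 8 5 14 17 2 10 9 4
j=4: 14>4, skip
j=5: 17>4, skip
j=6: 2≤4, i=1, swap(1,6) ⇒ 3 2 8 5 14 17 6 10 9 4
j=7: 10>4, skip
j=8: 9>4, skip
swap(2,9) ⇒ 3 2 4 5 14 17 6 10 9 8; return 2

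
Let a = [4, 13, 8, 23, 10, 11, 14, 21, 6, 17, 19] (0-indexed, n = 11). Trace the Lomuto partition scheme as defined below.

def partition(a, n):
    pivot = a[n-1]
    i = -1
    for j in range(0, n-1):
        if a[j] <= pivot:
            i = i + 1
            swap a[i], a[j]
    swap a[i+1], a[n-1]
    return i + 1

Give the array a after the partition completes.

pivot = a[10] = 19; i = -1
j=0: a[0]=4 ≤ 19 → i=0, swap a[0],a[0] (no change) → [4, 13, 8, 23, 10, 11, 14, 21, 6, 17, 19]
j=1: a[1]=13 ≤ 19 → i=1, swap a[1],a[1] (no change) → [4, 13, 8, 23, 10, 11, 14, 21, 6, 17, 19]
j=2: a[2]=8 ≤ 19 → i=2, swap a[2],a[2] (no change) → [4, 13, 8, 23, 10, 11, 14, 21, 6, 17, 19]
j=3: a[3]=23 > 19 → no swap
j=4: a[4]=10 ≤ 19 → i=3, swap a[3],a[4] → [4, 13, 8, 10, 23, 11, 14, 21, 6, 17, 19]
j=5: a[5]=11 ≤ 19 → i=4, swap a[4],a[5] → [4, 13, 8, 10, 11, 23, 14, 21, 6, 17, 19]
j=6: a[6]=14 ≤ 19 → i=5, swap a[5],a[6] → [4, 13, 8, 10, 11, 14, 23, 21, 6, 17, 19]
j=7: a[7]=21 > 19 → no swap
j=8: a[8]=6 ≤ 19 → i=6, swap a[6],a[8] → [4, 13, 8, 10, 11, 14, 6, 21, 23, 17, 19]
j=9: a[9]=17 ≤ 19 → i=7, swap a[7],a[9] → [4, 13, 8, 10, 11, 14, 6, 17, 23, 21, 19]
final swap a[8],a[10] → [4, 13, 8, 10, 11, 14, 6, 17, 19, 21, 23]; return 8

[4, 13, 8, 10, 11, 14, 6, 17, 19, 21, 23]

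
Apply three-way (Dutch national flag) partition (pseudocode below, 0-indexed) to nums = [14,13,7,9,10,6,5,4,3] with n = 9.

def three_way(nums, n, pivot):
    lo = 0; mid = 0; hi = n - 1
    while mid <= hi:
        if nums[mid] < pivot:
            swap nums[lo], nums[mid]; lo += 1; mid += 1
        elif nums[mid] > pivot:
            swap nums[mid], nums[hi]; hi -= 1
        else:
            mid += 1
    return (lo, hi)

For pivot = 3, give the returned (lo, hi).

lo=0 mid=0 hi=8
14>3: swap(0,8), hi=7 ⇒ [3,13,7,9,10,6,5,4,14]
3=3: mid=1
13>3: swap(1,7), hi=6 ⇒ [3,4,7,9,10,6,5,13,14]
4>3: swap(1,6), hi=5 ⇒ [3,5,7,9,10,6,4,13,14]
5>3: swap(1,5), hi=4 ⇒ [3,6,7,9,10,5,4,13,14]
6>3: swap(1,4), hi=3 ⇒ [3,10,7,9,6,5,4,13,14]
10>3: swap(1,3), hi=2 ⇒ [3,9,7,10,6,5,4,13,14]
9>3: swap(1,2), hi=1 ⇒ [3,7,9,10,6,5,4,13,14]
7>3: swap(1,1), hi=0 ⇒ [3,7,9,10,6,5,4,13,14]
done. lo=0 hi=0; nums=[3,7,9,10,6,5,4,13,14]

(0, 0)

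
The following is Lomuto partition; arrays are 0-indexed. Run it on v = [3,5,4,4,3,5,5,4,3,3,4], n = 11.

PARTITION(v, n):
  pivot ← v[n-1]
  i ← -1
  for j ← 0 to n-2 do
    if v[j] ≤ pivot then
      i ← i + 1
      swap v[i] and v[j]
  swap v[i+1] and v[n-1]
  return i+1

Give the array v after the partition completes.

pivot = v[10] = 4; i = -1
j=0: v[0]=3 ≤ 4 → i=0, swap v[0],v[0] (no change) → [3,5,4,4,3,5,5,4,3,3,4]
j=1: v[1]=5 > 4 → no swap
j=2: v[2]=4 ≤ 4 → i=1, swap v[1],v[2] → [3,4,5,4,3,5,5,4,3,3,4]
j=3: v[3]=4 ≤ 4 → i=2, swap v[2],v[3] → [3,4,4,5,3,5,5,4,3,3,4]
j=4: v[4]=3 ≤ 4 → i=3, swap v[3],v[4] → [3,4,4,3,5,5,5,4,3,3,4]
j=5: v[5]=5 > 4 → no swap
j=6: v[6]=5 > 4 → no swap
j=7: v[7]=4 ≤ 4 → i=4, swap v[4],v[7] → [3,4,4,3,4,5,5,5,3,3,4]
j=8: v[8]=3 ≤ 4 → i=5, swap v[5],v[8] → [3,4,4,3,4,3,5,5,5,3,4]
j=9: v[9]=3 ≤ 4 → i=6, swap v[6],v[9] → [3,4,4,3,4,3,3,5,5,5,4]
final swap v[7],v[10] → [3,4,4,3,4,3,3,4,5,5,5]; return 7

[3,4,4,3,4,3,3,4,5,5,5]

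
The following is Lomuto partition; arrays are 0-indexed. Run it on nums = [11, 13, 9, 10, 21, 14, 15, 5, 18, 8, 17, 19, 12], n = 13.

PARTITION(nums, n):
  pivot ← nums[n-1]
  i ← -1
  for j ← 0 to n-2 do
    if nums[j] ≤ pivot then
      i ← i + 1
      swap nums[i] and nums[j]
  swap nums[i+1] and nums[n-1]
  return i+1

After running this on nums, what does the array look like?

[11, 9, 10, 5, 8, 12, 15, 13, 18, 21, 17, 19, 14]

pivot = nums[12] = 12; i = -1
j=0: nums[0]=11 ≤ 12 → i=0, swap nums[0],nums[0] (no change) → [11, 13, 9, 10, 21, 14, 15, 5, 18, 8, 17, 19, 12]
j=1: nums[1]=13 > 12 → no swap
j=2: nums[2]=9 ≤ 12 → i=1, swap nums[1],nums[2] → [11, 9, 13, 10, 21, 14, 15, 5, 18, 8, 17, 19, 12]
j=3: nums[3]=10 ≤ 12 → i=2, swap nums[2],nums[3] → [11, 9, 10, 13, 21, 14, 15, 5, 18, 8, 17, 19, 12]
j=4: nums[4]=21 > 12 → no swap
j=5: nums[5]=14 > 12 → no swap
j=6: nums[6]=15 > 12 → no swap
j=7: nums[7]=5 ≤ 12 → i=3, swap nums[3],nums[7] → [11, 9, 10, 5, 21, 14, 15, 13, 18, 8, 17, 19, 12]
j=8: nums[8]=18 > 12 → no swap
j=9: nums[9]=8 ≤ 12 → i=4, swap nums[4],nums[9] → [11, 9, 10, 5, 8, 14, 15, 13, 18, 21, 17, 19, 12]
j=10: nums[10]=17 > 12 → no swap
j=11: nums[11]=19 > 12 → no swap
final swap nums[5],nums[12] → [11, 9, 10, 5, 8, 12, 15, 13, 18, 21, 17, 19, 14]; return 5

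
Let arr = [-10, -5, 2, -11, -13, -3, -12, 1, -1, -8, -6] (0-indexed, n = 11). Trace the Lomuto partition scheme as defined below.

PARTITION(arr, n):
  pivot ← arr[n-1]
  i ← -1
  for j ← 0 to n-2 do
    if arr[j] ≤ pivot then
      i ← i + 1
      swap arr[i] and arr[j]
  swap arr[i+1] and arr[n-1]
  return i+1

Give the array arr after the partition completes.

[-10, -11, -13, -12, -8, -6, -5, 1, -1, 2, -3]

pivot=-6, i=-1
j=0: -10≤-6, i=0, swap(0,0) ⇒ [-10, -5, 2, -11, -13, -3, -12, 1, -1, -8, -6]
j=1: -5>-6, skip
j=2: 2>-6, skip
j=3: -11≤-6, i=1, swap(1,3) ⇒ [-10, -11, 2, -5, -13, -3, -12, 1, -1, -8, -6]
j=4: -13≤-6, i=2, swap(2,4) ⇒ [-10, -11, -13, -5, 2, -3, -12, 1, -1, -8, -6]
j=5: -3>-6, skip
j=6: -12≤-6, i=3, swap(3,6) ⇒ [-10, -11, -13, -12, 2, -3, -5, 1, -1, -8, -6]
j=7: 1>-6, skip
j=8: -1>-6, skip
j=9: -8≤-6, i=4, swap(4,9) ⇒ [-10, -11, -13, -12, -8, -3, -5, 1, -1, 2, -6]
swap(5,10) ⇒ [-10, -11, -13, -12, -8, -6, -5, 1, -1, 2, -3]; return 5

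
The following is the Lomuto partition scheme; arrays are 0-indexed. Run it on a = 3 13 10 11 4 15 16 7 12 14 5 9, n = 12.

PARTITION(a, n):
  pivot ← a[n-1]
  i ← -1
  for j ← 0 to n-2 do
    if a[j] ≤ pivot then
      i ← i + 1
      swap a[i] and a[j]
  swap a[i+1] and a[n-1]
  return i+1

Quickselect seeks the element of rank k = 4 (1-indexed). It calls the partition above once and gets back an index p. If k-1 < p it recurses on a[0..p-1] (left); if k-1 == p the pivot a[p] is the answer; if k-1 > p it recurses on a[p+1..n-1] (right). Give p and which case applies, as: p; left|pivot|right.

pivot=9, i=-1
j=0: 3≤9, i=0, swap(0,0) ⇒ 3 13 10 11 4 15 16 7 12 14 5 9
j=1: 13>9, skip
j=2: 10>9, skip
j=3: 11>9, skip
j=4: 4≤9, i=1, swap(1,4) ⇒ 3 4 10 11 13 15 16 7 12 14 5 9
j=5: 15>9, skip
j=6: 16>9, skip
j=7: 7≤9, i=2, swap(2,7) ⇒ 3 4 7 11 13 15 16 10 12 14 5 9
j=8: 12>9, skip
j=9: 14>9, skip
j=10: 5≤9, i=3, swap(3,10) ⇒ 3 4 7 5 13 15 16 10 12 14 11 9
swap(4,11) ⇒ 3 4 7 5 9 15 16 10 12 14 11 13; return 4
p = 4; k-1 = 3 < 4 ⇒ left

4; left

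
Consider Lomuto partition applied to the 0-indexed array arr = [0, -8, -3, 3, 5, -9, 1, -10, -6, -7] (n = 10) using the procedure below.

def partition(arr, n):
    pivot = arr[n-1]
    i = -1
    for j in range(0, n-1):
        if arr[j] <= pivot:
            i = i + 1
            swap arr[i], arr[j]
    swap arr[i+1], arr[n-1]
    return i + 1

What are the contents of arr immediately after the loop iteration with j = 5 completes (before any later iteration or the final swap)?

pivot=-7, i=-1
j=0: 0>-7, skip
j=1: -8≤-7, i=0, swap(0,1) ⇒ [-8, 0, -3, 3, 5, -9, 1, -10, -6, -7]
j=2: -3>-7, skip
j=3: 3>-7, skip
j=4: 5>-7, skip
j=5: -9≤-7, i=1, swap(1,5) ⇒ [-8, -9, -3, 3, 5, 0, 1, -10, -6, -7]
(after j=5) arr = [-8, -9, -3, 3, 5, 0, 1, -10, -6, -7]

[-8, -9, -3, 3, 5, 0, 1, -10, -6, -7]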